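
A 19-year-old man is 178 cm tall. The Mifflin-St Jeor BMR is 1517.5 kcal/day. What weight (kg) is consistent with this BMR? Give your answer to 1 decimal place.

1517.5 = 10·W + 6.25(178) − 5(19) + 5
10·W = 1517.5 − 1022.5 = 495, so W = 49.5 kg.

49.5 kg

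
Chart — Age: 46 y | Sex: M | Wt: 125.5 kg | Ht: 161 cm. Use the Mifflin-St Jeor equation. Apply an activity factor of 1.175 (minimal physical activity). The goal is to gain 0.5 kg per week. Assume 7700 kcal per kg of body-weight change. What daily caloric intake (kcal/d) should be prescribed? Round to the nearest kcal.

2943 kcal/d

Mifflin-St Jeor (male): BMR = 10(125.5) + 6.25(161) − 5(46) + 5 = 1255 + 1006.25 − 230 + 5 = 2036.25 kcal/day.
TEE = 2036.25 × 1.175 = 2392.5938 kcal/day.
Required daily surplus = 0.5 × 7700 ÷ 7 = 550 kcal/day.
Target intake = 2392.5938 + 550 = 2942.5938 kcal/day.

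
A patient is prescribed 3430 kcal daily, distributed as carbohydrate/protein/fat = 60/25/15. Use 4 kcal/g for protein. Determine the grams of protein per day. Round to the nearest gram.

214 g/day

Protein energy = 25% × 3430 = 857.5 kcal.
At 4 kcal/g: 857.5 ÷ 4 = 214.375 g.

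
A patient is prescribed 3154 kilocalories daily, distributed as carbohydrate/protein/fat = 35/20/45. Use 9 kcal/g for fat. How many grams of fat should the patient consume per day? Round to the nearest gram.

158 g/day

Fat energy = 45% × 3154 = 1419.3 kcal.
At 9 kcal/g: 1419.3 ÷ 9 = 157.7 g.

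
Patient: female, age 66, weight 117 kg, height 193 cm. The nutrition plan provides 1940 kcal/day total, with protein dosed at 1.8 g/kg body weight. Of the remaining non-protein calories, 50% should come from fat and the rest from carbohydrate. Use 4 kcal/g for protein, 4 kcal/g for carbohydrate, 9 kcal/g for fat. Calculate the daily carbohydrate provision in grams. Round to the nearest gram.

Protein = 1.8 × 117 = 210.6 g → 210.6 × 4 = 842.4 kcal.
Non-protein calories = 1940 − 842.4 = 1097.6 kcal.
Fat: 50% × 1097.6 = 548.8 kcal; carbohydrate: 548.8 kcal.
Carbohydrate: 548.8 kcal ÷ 4 kcal/g = 137.2 g.

137 g/day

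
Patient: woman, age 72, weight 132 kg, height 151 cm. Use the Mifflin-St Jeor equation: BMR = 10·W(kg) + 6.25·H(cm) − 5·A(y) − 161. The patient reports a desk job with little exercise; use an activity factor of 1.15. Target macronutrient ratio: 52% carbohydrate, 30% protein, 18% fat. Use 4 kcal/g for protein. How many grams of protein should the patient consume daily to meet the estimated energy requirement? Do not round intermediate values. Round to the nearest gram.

150 g/day

Mifflin-St Jeor (female): BMR = 10(132) + 6.25(151) − 5(72) − 161 = 1320 + 943.75 − 360 − 161 = 1742.75 kcal/day.
TEE = 1742.75 × 1.15 = 2004.1625 kcal/day.
Protein energy = 30% × 2004.1625 = 601.2488 kcal.
Protein = 601.2488 ÷ 4 kcal/g = 150.3122 g.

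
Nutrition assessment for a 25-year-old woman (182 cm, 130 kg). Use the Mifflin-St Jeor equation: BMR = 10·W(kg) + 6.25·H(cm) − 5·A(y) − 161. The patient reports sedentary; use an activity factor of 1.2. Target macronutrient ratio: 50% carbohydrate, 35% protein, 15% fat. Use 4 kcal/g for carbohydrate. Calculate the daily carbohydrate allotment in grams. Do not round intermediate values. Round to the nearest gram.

323 g/day

Mifflin-St Jeor (female): BMR = 10(130) + 6.25(182) − 5(25) − 161 = 1300 + 1137.5 − 125 − 161 = 2151.5 kcal/day.
TEE = 2151.5 × 1.2 = 2581.8 kcal/day.
Carbohydrate energy = 50% × 2581.8 = 1290.9 kcal.
Carbohydrate = 1290.9 ÷ 4 kcal/g = 322.725 g.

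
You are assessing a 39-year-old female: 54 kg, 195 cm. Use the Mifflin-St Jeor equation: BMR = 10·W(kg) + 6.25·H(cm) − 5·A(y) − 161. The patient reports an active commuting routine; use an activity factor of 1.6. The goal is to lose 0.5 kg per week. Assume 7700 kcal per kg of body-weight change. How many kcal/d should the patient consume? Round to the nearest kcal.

Mifflin-St Jeor (female): BMR = 10(54) + 6.25(195) − 5(39) − 161 = 540 + 1218.75 − 195 − 161 = 1402.75 kcal/day.
TEE = 1402.75 × 1.6 = 2244.4 kcal/day.
Required daily deficit = 0.5 × 7700 ÷ 7 = 550 kcal/day.
Target intake = 2244.4 − 550 = 1694.4 kcal/day.

1694 kcal/d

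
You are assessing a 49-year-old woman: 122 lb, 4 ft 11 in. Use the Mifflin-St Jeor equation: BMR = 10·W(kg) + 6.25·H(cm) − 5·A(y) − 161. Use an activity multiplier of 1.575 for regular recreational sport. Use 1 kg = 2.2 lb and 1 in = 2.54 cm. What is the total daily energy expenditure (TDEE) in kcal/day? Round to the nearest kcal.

Convert to metric: weight = 122 ÷ 2.2 = 55.4545 kg; height = (4×12 + 11) × 2.54 = 59 × 2.54 = 149.86 cm.
Mifflin-St Jeor (female): BMR = 10(55.4545) + 6.25(149.86) − 5(49) − 161 = 554.5455 + 936.625 − 245 − 161 = 1085.1705 kcal/day.
TEE = BMR × activity factor = 1085.1705 × 1.575 = 1709.1435 kcal/day.

1709 kcal/day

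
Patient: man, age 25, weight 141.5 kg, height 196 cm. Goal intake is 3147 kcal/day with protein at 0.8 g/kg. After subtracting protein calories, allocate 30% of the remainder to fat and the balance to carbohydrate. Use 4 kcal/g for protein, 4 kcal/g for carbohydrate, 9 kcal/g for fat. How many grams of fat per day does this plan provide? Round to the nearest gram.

90 g/day

Protein = 0.8 × 141.5 = 113.2 g → 113.2 × 4 = 452.8 kcal.
Non-protein calories = 3147 − 452.8 = 2694.2 kcal.
Fat: 30% × 2694.2 = 808.26 kcal; carbohydrate: 1885.94 kcal.
Fat: 808.26 kcal ÷ 9 kcal/g = 89.8067 g.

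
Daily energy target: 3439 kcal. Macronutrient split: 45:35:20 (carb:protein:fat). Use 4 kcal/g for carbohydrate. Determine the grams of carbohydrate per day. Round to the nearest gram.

Carbohydrate energy = 45% × 3439 = 1547.55 kcal.
At 4 kcal/g: 1547.55 ÷ 4 = 386.8875 g.

387 g/day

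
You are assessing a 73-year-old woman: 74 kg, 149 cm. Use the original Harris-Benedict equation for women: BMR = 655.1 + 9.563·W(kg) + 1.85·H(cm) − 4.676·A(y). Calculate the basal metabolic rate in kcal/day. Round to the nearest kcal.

1297 kcal/day

Harris-Benedict: BMR = 655.1 + 9.563(74) + 1.85(149) − 4.676(73) = 1297.064 kcal/day.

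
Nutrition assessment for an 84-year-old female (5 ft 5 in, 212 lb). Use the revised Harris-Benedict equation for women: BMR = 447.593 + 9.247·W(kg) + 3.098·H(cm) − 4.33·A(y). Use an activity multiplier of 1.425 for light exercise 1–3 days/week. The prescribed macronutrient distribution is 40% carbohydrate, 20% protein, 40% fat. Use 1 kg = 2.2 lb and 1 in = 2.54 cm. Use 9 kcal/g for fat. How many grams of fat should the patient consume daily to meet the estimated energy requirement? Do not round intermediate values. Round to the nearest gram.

94 g/day

Convert to metric: weight = 212 ÷ 2.2 = 96.3636 kg; height = (5×12 + 5) × 2.54 = 65 × 2.54 = 165.1 cm.
Harris-Benedict: BMR = 447.593 + 9.247(96.3636) + 3.098(165.1) − 4.33(84) = 1486.4273 kcal/day.
TEE = 1486.4273 × 1.425 = 2118.159 kcal/day.
Fat energy = 40% × 2118.159 = 847.2636 kcal.
Fat = 847.2636 ÷ 9 kcal/g = 94.1404 g.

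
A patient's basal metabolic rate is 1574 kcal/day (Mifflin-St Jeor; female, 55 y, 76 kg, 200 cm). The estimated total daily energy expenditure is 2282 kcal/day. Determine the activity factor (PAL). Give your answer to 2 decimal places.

Activity factor = TEE ÷ BMR = 2282 ÷ 1574 = 1.45.

1.45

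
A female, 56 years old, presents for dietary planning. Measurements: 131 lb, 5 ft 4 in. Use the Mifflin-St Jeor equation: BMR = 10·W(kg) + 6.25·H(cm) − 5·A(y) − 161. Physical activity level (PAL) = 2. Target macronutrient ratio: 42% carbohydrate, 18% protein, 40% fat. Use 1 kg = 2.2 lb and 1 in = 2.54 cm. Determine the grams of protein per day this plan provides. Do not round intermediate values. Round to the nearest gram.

Convert to metric: weight = 131 ÷ 2.2 = 59.5455 kg; height = (5×12 + 4) × 2.54 = 64 × 2.54 = 162.56 cm.
Mifflin-St Jeor (female): BMR = 10(59.5455) + 6.25(162.56) − 5(56) − 161 = 595.4545 + 1016 − 280 − 161 = 1170.4545 kcal/day.
TEE = 1170.4545 × 2 = 2340.9091 kcal/day.
Protein energy = 18% × 2340.9091 = 421.3636 kcal.
Protein = 421.3636 ÷ 4 kcal/g = 105.3409 g.

105 g/day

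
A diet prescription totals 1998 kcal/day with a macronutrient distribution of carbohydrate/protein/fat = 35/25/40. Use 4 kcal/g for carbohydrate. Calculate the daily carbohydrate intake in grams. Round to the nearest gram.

175 g/day

Carbohydrate energy = 35% × 1998 = 699.3 kcal.
At 4 kcal/g: 699.3 ÷ 4 = 174.825 g.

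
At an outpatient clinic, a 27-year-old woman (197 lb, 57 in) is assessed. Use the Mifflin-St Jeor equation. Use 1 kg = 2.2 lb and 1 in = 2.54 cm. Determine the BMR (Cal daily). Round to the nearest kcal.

Convert to metric: weight = 197 ÷ 2.2 = 89.5455 kg; height = 57 × 2.54 = 144.78 cm.
Mifflin-St Jeor (female): BMR = 10(89.5455) + 6.25(144.78) − 5(27) − 161 = 895.4545 + 904.875 − 135 − 161 = 1504.3295 kcal/day.

1504 Cal daily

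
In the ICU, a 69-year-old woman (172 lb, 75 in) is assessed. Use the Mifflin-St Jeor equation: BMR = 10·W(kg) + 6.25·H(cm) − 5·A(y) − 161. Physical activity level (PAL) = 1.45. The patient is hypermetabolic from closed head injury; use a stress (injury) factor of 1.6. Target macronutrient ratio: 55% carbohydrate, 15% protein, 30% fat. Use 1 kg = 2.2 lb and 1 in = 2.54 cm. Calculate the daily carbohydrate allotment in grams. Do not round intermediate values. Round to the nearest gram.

468 g/day

Convert to metric: weight = 172 ÷ 2.2 = 78.1818 kg; height = 75 × 2.54 = 190.5 cm.
Mifflin-St Jeor (female): BMR = 10(78.1818) + 6.25(190.5) − 5(69) − 161 = 781.8182 + 1190.625 − 345 − 161 = 1466.4432 kcal/day.
TEE = 1466.4432 × 1.45 = 2126.3426 kcal/day.
With stress factor 1.6: 2126.3426 × 1.6 = 3402.1482 kcal/day.
Carbohydrate energy = 55% × 3402.1482 = 1871.1815 kcal.
Carbohydrate = 1871.1815 ÷ 4 kcal/g = 467.7954 g.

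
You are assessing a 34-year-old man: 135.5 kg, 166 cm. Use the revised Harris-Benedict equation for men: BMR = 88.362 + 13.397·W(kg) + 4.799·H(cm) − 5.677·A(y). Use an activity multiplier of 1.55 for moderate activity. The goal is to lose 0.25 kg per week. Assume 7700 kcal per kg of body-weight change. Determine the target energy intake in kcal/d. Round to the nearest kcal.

3611 kcal/d

Harris-Benedict: BMR = 88.362 + 13.397(135.5) + 4.799(166) − 5.677(34) = 2507.2715 kcal/day.
TEE = 2507.2715 × 1.55 = 3886.2708 kcal/day.
Required daily deficit = 0.25 × 7700 ÷ 7 = 275 kcal/day.
Target intake = 3886.2708 − 275 = 3611.2708 kcal/day.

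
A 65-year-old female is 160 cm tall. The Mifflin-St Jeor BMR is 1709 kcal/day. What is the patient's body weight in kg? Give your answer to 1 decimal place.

1709 = 10·W + 6.25(160) − 5(65) − 161
10·W = 1709 − 514 = 1195, so W = 119.5 kg.

119.5 kg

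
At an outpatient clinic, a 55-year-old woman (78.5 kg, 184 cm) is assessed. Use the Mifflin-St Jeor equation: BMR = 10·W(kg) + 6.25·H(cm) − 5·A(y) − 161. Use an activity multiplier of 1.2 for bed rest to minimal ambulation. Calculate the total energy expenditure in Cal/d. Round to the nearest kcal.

Mifflin-St Jeor (female): BMR = 10(78.5) + 6.25(184) − 5(55) − 161 = 785 + 1150 − 275 − 161 = 1499 kcal/day.
TEE = BMR × activity factor = 1499 × 1.2 = 1798.8 kcal/day.

1799 Cal/d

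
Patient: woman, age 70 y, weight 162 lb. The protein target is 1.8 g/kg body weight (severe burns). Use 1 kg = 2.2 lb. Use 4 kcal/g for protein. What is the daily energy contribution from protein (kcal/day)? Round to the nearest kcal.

530 kcal/day

Weight in kg = 162 ÷ 2.2 = 73.6364 kg.
Protein = 1.8 g/kg × 73.6364 kg = 132.5455 g/day.
Protein energy = 132.5455 g × 4 kcal/g = 530.1818 kcal/day.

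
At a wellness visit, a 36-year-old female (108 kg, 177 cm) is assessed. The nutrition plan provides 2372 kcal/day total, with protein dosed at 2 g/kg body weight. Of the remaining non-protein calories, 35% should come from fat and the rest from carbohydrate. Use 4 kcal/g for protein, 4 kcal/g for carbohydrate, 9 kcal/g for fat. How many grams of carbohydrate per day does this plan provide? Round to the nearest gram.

Protein = 2 × 108 = 216 g → 216 × 4 = 864 kcal.
Non-protein calories = 2372 − 864 = 1508 kcal.
Fat: 35% × 1508 = 527.8 kcal; carbohydrate: 980.2 kcal.
Carbohydrate: 980.2 kcal ÷ 4 kcal/g = 245.05 g.

245 g/day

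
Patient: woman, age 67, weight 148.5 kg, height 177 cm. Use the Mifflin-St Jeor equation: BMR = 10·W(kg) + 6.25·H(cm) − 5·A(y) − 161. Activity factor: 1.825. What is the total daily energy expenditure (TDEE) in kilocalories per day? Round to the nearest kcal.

3824 kilocalories per day

Mifflin-St Jeor (female): BMR = 10(148.5) + 6.25(177) − 5(67) − 161 = 1485 + 1106.25 − 335 − 161 = 2095.25 kcal/day.
TEE = BMR × activity factor = 2095.25 × 1.825 = 3823.8313 kcal/day.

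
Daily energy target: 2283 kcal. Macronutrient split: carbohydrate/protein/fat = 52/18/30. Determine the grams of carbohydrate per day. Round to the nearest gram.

297 g/day

Carbohydrate energy = 52% × 2283 = 1187.16 kcal.
At 4 kcal/g: 1187.16 ÷ 4 = 296.79 g.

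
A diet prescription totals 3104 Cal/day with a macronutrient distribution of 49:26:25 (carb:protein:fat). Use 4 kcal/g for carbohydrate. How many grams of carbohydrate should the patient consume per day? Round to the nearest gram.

Carbohydrate energy = 49% × 3104 = 1520.96 kcal.
At 4 kcal/g: 1520.96 ÷ 4 = 380.24 g.

380 g/day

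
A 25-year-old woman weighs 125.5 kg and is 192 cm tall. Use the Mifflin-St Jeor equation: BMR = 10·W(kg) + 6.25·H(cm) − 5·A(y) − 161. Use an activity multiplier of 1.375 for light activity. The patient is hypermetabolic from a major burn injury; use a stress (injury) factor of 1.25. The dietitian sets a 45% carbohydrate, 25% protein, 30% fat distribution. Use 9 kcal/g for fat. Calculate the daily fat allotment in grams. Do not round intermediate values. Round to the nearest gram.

Mifflin-St Jeor (female): BMR = 10(125.5) + 6.25(192) − 5(25) − 161 = 1255 + 1200 − 125 − 161 = 2169 kcal/day.
TEE = 2169 × 1.375 = 2982.375 kcal/day.
With stress factor 1.25: 2982.375 × 1.25 = 3727.9688 kcal/day.
Fat energy = 30% × 3727.9688 = 1118.3906 kcal.
Fat = 1118.3906 ÷ 9 kcal/g = 124.2656 g.

124 g/day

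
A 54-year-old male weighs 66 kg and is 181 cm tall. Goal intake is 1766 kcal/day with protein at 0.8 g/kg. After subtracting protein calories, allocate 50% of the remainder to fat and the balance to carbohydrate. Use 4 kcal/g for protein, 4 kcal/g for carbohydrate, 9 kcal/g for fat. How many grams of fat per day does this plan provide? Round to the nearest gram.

Protein = 0.8 × 66 = 52.8 g → 52.8 × 4 = 211.2 kcal.
Non-protein calories = 1766 − 211.2 = 1554.8 kcal.
Fat: 50% × 1554.8 = 777.4 kcal; carbohydrate: 777.4 kcal.
Fat: 777.4 kcal ÷ 9 kcal/g = 86.3778 g.

86 g/day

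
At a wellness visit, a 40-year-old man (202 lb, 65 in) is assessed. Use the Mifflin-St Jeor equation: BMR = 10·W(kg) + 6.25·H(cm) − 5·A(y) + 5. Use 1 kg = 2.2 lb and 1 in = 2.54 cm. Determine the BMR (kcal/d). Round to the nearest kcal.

1755 kcal/d

Convert to metric: weight = 202 ÷ 2.2 = 91.8182 kg; height = 65 × 2.54 = 165.1 cm.
Mifflin-St Jeor (male): BMR = 10(91.8182) + 6.25(165.1) − 5(40) + 5 = 918.1818 + 1031.875 − 200 + 5 = 1755.0568 kcal/day.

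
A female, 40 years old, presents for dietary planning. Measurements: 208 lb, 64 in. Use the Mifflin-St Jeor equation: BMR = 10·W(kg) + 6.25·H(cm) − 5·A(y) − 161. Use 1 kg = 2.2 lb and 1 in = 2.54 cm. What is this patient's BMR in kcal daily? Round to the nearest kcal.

Convert to metric: weight = 208 ÷ 2.2 = 94.5455 kg; height = 64 × 2.54 = 162.56 cm.
Mifflin-St Jeor (female): BMR = 10(94.5455) + 6.25(162.56) − 5(40) − 161 = 945.4545 + 1016 − 200 − 161 = 1600.4545 kcal/day.

1600 kcal daily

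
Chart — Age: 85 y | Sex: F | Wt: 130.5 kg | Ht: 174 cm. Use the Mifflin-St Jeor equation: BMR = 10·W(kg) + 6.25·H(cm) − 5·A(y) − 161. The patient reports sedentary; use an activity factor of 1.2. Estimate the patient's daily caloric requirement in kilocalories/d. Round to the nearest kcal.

Mifflin-St Jeor (female): BMR = 10(130.5) + 6.25(174) − 5(85) − 161 = 1305 + 1087.5 − 425 − 161 = 1806.5 kcal/day.
TEE = BMR × activity factor = 1806.5 × 1.2 = 2167.8 kcal/day.

2168 kilocalories/d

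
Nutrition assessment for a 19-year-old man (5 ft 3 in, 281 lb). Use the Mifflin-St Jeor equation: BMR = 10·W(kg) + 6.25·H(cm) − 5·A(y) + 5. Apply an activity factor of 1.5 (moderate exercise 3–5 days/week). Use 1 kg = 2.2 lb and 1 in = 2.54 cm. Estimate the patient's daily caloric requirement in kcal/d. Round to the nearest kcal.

Convert to metric: weight = 281 ÷ 2.2 = 127.7273 kg; height = (5×12 + 3) × 2.54 = 63 × 2.54 = 160.02 cm.
Mifflin-St Jeor (male): BMR = 10(127.7273) + 6.25(160.02) − 5(19) + 5 = 1277.2727 + 1000.125 − 95 + 5 = 2187.3977 kcal/day.
TEE = BMR × activity factor = 2187.3977 × 1.5 = 3281.0966 kcal/day.

3281 kcal/d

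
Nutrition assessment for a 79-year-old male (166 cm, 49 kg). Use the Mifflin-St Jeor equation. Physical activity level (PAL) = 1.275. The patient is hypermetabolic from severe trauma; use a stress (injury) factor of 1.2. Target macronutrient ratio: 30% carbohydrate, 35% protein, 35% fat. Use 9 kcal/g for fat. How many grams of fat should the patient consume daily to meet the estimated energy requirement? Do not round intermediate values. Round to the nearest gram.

68 g/day

Mifflin-St Jeor (male): BMR = 10(49) + 6.25(166) − 5(79) + 5 = 490 + 1037.5 − 395 + 5 = 1137.5 kcal/day.
TEE = 1137.5 × 1.275 = 1450.3125 kcal/day.
With stress factor 1.2: 1450.3125 × 1.2 = 1740.375 kcal/day.
Fat energy = 35% × 1740.375 = 609.1313 kcal.
Fat = 609.1313 ÷ 9 kcal/g = 67.6813 g.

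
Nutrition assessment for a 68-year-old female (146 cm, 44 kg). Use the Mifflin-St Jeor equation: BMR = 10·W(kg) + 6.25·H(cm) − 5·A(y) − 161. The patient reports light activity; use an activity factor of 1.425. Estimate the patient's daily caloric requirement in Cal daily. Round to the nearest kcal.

Mifflin-St Jeor (female): BMR = 10(44) + 6.25(146) − 5(68) − 161 = 440 + 912.5 − 340 − 161 = 851.5 kcal/day.
TEE = BMR × activity factor = 851.5 × 1.425 = 1213.3875 kcal/day.

1213 Cal daily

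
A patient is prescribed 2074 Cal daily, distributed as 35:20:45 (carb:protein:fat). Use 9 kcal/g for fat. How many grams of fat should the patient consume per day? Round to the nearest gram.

Fat energy = 45% × 2074 = 933.3 kcal.
At 9 kcal/g: 933.3 ÷ 9 = 103.7 g.

104 g/day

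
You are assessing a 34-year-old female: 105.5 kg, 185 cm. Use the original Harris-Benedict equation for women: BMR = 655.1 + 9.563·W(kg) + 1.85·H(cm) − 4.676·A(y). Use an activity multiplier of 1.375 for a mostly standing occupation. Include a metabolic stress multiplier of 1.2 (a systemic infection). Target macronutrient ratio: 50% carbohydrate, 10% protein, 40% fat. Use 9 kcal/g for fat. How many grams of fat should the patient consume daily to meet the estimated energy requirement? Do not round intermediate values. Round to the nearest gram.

135 g/day

Harris-Benedict: BMR = 655.1 + 9.563(105.5) + 1.85(185) − 4.676(34) = 1847.2625 kcal/day.
TEE = 1847.2625 × 1.375 = 2539.9859 kcal/day.
With stress factor 1.2: 2539.9859 × 1.2 = 3047.9831 kcal/day.
Fat energy = 40% × 3047.9831 = 1219.1933 kcal.
Fat = 1219.1933 ÷ 9 kcal/g = 135.4659 g.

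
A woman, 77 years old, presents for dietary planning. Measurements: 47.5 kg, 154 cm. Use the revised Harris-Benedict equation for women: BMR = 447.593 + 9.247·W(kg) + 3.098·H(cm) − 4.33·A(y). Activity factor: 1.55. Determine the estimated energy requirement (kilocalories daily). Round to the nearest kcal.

1597 kilocalories daily

Harris-Benedict: BMR = 447.593 + 9.247(47.5) + 3.098(154) − 4.33(77) = 1030.5075 kcal/day.
TEE = BMR × activity factor = 1030.5075 × 1.55 = 1597.2866 kcal/day.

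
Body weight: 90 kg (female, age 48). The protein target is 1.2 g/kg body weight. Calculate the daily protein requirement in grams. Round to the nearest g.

Protein = 1.2 g/kg × 90 kg = 108 g/day.

108 g/day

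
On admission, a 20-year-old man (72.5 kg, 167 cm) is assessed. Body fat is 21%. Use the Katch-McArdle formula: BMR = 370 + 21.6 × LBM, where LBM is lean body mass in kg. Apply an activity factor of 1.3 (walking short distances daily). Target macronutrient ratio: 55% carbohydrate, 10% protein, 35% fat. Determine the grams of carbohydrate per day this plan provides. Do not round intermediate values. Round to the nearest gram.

287 g/day

LBM = 72.5 × (1 − 0.21) = 57.275 kg. Katch-McArdle: BMR = 370 + 21.6 × 57.275 = 1607.14 kcal/day.
TEE = 1607.14 × 1.3 = 2089.282 kcal/day.
Carbohydrate energy = 55% × 2089.282 = 1149.1051 kcal.
Carbohydrate = 1149.1051 ÷ 4 kcal/g = 287.2763 g.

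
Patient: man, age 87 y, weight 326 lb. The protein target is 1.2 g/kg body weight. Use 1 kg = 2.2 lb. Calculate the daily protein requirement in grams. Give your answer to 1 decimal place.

Weight in kg = 326 ÷ 2.2 = 148.1818 kg.
Protein = 1.2 g/kg × 148.1818 kg = 177.8182 g/day.

177.8 g/day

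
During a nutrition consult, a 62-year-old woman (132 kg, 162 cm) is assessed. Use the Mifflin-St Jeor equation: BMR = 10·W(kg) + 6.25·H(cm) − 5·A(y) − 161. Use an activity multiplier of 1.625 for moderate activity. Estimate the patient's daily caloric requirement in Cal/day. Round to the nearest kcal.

3025 Cal/day

Mifflin-St Jeor (female): BMR = 10(132) + 6.25(162) − 5(62) − 161 = 1320 + 1012.5 − 310 − 161 = 1861.5 kcal/day.
TEE = BMR × activity factor = 1861.5 × 1.625 = 3024.9375 kcal/day.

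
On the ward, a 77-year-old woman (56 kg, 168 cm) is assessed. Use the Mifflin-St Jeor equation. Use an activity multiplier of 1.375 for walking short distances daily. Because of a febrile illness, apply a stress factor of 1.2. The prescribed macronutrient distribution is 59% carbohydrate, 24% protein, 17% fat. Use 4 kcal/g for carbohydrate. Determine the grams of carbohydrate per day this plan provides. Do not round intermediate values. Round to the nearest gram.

259 g/day

Mifflin-St Jeor (female): BMR = 10(56) + 6.25(168) − 5(77) − 161 = 560 + 1050 − 385 − 161 = 1064 kcal/day.
TEE = 1064 × 1.375 = 1463 kcal/day.
With stress factor 1.2: 1463 × 1.2 = 1755.6 kcal/day.
Carbohydrate energy = 59% × 1755.6 = 1035.804 kcal.
Carbohydrate = 1035.804 ÷ 4 kcal/g = 258.951 g.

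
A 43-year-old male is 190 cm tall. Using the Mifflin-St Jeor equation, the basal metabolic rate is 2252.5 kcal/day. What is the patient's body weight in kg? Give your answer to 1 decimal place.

127.5 kg

2252.5 = 10·W + 6.25(190) − 5(43) + 5
10·W = 2252.5 − 977.5 = 1275, so W = 127.5 kg.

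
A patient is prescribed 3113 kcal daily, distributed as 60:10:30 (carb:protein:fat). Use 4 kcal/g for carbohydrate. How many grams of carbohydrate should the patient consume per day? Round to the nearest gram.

Carbohydrate energy = 60% × 3113 = 1867.8 kcal.
At 4 kcal/g: 1867.8 ÷ 4 = 466.95 g.

467 g/day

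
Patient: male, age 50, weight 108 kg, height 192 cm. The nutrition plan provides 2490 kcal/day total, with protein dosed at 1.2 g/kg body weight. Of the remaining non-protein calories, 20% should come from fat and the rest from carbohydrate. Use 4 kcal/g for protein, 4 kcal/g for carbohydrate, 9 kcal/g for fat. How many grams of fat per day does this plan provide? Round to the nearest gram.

Protein = 1.2 × 108 = 129.6 g → 129.6 × 4 = 518.4 kcal.
Non-protein calories = 2490 − 518.4 = 1971.6 kcal.
Fat: 20% × 1971.6 = 394.32 kcal; carbohydrate: 1577.28 kcal.
Fat: 394.32 kcal ÷ 9 kcal/g = 43.8133 g.

44 g/day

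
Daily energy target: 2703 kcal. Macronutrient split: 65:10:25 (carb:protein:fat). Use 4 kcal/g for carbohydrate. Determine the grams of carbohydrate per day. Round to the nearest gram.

Carbohydrate energy = 65% × 2703 = 1756.95 kcal.
At 4 kcal/g: 1756.95 ÷ 4 = 439.2375 g.

439 g/day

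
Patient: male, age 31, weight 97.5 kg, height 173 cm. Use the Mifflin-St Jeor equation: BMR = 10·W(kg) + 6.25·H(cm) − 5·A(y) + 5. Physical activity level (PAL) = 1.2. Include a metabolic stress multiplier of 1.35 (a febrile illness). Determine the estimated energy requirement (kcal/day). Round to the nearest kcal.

3088 kcal/day

Mifflin-St Jeor (male): BMR = 10(97.5) + 6.25(173) − 5(31) + 5 = 975 + 1081.25 − 155 + 5 = 1906.25 kcal/day.
TEE = BMR × activity factor = 1906.25 × 1.2 = 2287.5 kcal/day.
Apply stress factor: 2287.5 × 1.35 = 3088.125 kcal/day.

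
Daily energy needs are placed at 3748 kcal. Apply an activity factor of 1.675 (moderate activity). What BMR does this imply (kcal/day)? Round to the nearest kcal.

BMR = TEE ÷ activity factor = 3748 ÷ 1.675 = 2237.6119 kcal/day.

2238 kcal/day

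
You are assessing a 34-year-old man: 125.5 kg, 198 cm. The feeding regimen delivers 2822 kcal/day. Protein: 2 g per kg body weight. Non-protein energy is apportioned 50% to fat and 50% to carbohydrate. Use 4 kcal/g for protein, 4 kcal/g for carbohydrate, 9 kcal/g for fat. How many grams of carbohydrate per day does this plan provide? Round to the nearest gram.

Protein = 2 × 125.5 = 251 g → 251 × 4 = 1004 kcal.
Non-protein calories = 2822 − 1004 = 1818 kcal.
Fat: 50% × 1818 = 909 kcal; carbohydrate: 909 kcal.
Carbohydrate: 909 kcal ÷ 4 kcal/g = 227.25 g.

227 g/day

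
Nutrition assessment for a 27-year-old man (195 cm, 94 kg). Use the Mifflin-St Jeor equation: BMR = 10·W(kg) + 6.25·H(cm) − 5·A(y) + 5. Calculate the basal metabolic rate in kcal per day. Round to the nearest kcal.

Mifflin-St Jeor (male): BMR = 10(94) + 6.25(195) − 5(27) + 5 = 940 + 1218.75 − 135 + 5 = 2028.75 kcal/day.

2029 kcal per day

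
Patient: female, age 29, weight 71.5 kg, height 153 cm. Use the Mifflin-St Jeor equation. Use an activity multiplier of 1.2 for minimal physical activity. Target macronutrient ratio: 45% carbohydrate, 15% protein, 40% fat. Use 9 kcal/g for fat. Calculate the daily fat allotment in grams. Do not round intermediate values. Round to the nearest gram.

73 g/day

Mifflin-St Jeor (female): BMR = 10(71.5) + 6.25(153) − 5(29) − 161 = 715 + 956.25 − 145 − 161 = 1365.25 kcal/day.
TEE = 1365.25 × 1.2 = 1638.3 kcal/day.
Fat energy = 40% × 1638.3 = 655.32 kcal.
Fat = 655.32 ÷ 9 kcal/g = 72.8133 g.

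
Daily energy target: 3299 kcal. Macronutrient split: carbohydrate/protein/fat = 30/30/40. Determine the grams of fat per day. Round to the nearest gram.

147 g/day

Fat energy = 40% × 3299 = 1319.6 kcal.
At 9 kcal/g: 1319.6 ÷ 9 = 146.6222 g.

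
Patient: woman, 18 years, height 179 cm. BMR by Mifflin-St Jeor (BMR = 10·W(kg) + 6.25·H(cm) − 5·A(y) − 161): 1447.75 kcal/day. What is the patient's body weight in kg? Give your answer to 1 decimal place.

1447.75 = 10·W + 6.25(179) − 5(18) − 161
10·W = 1447.75 − 867.75 = 580, so W = 58 kg.

58.0 kg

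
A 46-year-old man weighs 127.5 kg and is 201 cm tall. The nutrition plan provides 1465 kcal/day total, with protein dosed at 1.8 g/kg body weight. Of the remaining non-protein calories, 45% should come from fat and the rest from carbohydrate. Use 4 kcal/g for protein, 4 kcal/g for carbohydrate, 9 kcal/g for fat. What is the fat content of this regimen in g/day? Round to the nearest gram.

Protein = 1.8 × 127.5 = 229.5 g → 229.5 × 4 = 918 kcal.
Non-protein calories = 1465 − 918 = 547 kcal.
Fat: 45% × 547 = 246.15 kcal; carbohydrate: 300.85 kcal.
Fat: 246.15 kcal ÷ 9 kcal/g = 27.35 g.

27 g/day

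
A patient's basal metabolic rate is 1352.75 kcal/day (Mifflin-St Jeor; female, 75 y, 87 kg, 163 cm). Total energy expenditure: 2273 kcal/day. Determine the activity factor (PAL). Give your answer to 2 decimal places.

1.68

Activity factor = TEE ÷ BMR = 2273 ÷ 1352.75 = 1.68.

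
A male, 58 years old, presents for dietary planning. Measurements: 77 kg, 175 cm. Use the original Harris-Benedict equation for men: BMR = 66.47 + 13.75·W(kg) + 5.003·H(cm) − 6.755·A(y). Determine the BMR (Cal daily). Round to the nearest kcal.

Harris-Benedict: BMR = 66.47 + 13.75(77) + 5.003(175) − 6.755(58) = 1608.955 kcal/day.

1609 Cal daily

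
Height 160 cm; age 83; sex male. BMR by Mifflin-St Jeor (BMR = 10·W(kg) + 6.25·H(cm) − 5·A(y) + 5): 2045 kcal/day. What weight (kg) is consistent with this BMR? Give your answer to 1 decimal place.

145.5 kg

2045 = 10·W + 6.25(160) − 5(83) + 5
10·W = 2045 − 590 = 1455, so W = 145.5 kg.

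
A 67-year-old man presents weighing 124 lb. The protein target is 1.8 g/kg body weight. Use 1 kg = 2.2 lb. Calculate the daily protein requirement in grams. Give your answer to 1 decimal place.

101.5 g/day

Weight in kg = 124 ÷ 2.2 = 56.3636 kg.
Protein = 1.8 g/kg × 56.3636 kg = 101.4545 g/day.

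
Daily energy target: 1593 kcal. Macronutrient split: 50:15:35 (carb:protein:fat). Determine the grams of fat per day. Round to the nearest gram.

Fat energy = 35% × 1593 = 557.55 kcal.
At 9 kcal/g: 557.55 ÷ 9 = 61.95 g.

62 g/day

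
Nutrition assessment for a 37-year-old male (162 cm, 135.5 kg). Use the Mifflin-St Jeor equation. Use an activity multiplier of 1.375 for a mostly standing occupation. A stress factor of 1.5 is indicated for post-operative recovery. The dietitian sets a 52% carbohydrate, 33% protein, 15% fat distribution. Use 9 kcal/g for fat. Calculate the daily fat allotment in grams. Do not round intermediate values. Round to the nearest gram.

75 g/day

Mifflin-St Jeor (male): BMR = 10(135.5) + 6.25(162) − 5(37) + 5 = 1355 + 1012.5 − 185 + 5 = 2187.5 kcal/day.
TEE = 2187.5 × 1.375 = 3007.8125 kcal/day.
With stress factor 1.5: 3007.8125 × 1.5 = 4511.7188 kcal/day.
Fat energy = 15% × 4511.7188 = 676.7578 kcal.
Fat = 676.7578 ÷ 9 kcal/g = 75.1953 g.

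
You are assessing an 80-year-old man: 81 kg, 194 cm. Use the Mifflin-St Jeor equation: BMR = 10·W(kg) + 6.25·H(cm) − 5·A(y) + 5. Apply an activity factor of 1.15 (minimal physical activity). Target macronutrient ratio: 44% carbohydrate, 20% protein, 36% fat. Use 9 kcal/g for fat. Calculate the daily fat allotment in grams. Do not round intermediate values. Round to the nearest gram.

Mifflin-St Jeor (male): BMR = 10(81) + 6.25(194) − 5(80) + 5 = 810 + 1212.5 − 400 + 5 = 1627.5 kcal/day.
TEE = 1627.5 × 1.15 = 1871.625 kcal/day.
Fat energy = 36% × 1871.625 = 673.785 kcal.
Fat = 673.785 ÷ 9 kcal/g = 74.865 g.

75 g/day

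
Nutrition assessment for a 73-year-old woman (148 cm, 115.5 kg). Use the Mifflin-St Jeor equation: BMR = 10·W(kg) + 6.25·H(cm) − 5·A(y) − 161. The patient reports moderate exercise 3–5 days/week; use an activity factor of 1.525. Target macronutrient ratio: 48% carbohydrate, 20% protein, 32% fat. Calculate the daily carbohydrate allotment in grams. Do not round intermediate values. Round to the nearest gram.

284 g/day

Mifflin-St Jeor (female): BMR = 10(115.5) + 6.25(148) − 5(73) − 161 = 1155 + 925 − 365 − 161 = 1554 kcal/day.
TEE = 1554 × 1.525 = 2369.85 kcal/day.
Carbohydrate energy = 48% × 2369.85 = 1137.528 kcal.
Carbohydrate = 1137.528 ÷ 4 kcal/g = 284.382 g.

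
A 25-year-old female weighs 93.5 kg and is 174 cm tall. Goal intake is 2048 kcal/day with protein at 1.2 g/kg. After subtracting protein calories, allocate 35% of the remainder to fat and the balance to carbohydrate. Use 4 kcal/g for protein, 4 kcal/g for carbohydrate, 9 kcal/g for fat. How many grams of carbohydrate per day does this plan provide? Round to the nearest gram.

Protein = 1.2 × 93.5 = 112.2 g → 112.2 × 4 = 448.8 kcal.
Non-protein calories = 2048 − 448.8 = 1599.2 kcal.
Fat: 35% × 1599.2 = 559.72 kcal; carbohydrate: 1039.48 kcal.
Carbohydrate: 1039.48 kcal ÷ 4 kcal/g = 259.87 g.

260 g/day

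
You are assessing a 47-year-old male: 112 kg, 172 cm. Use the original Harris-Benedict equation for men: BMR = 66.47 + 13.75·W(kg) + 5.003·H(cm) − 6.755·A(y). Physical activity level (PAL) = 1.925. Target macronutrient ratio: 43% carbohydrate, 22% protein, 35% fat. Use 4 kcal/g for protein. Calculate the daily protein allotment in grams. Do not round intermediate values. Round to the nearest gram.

Harris-Benedict: BMR = 66.47 + 13.75(112) + 5.003(172) − 6.755(47) = 2149.501 kcal/day.
TEE = 2149.501 × 1.925 = 4137.7894 kcal/day.
Protein energy = 22% × 4137.7894 = 910.3137 kcal.
Protein = 910.3137 ÷ 4 kcal/g = 227.5784 g.

228 g/day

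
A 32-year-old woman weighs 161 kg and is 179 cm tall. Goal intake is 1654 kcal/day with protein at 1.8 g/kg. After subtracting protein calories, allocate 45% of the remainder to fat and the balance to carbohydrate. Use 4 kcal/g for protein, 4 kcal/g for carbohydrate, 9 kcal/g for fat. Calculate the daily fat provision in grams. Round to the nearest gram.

Protein = 1.8 × 161 = 289.8 g → 289.8 × 4 = 1159.2 kcal.
Non-protein calories = 1654 − 1159.2 = 494.8 kcal.
Fat: 45% × 494.8 = 222.66 kcal; carbohydrate: 272.14 kcal.
Fat: 222.66 kcal ÷ 9 kcal/g = 24.74 g.

25 g/day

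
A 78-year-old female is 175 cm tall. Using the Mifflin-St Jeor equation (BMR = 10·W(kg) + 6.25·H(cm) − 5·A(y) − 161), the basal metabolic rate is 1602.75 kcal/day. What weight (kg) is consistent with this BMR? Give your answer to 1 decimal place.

106.0 kg

1602.75 = 10·W + 6.25(175) − 5(78) − 161
10·W = 1602.75 − 542.75 = 1060, so W = 106 kg.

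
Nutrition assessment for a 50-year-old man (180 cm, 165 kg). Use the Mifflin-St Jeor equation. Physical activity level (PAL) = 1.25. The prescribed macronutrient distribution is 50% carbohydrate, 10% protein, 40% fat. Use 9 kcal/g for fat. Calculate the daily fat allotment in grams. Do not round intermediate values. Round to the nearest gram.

141 g/day

Mifflin-St Jeor (male): BMR = 10(165) + 6.25(180) − 5(50) + 5 = 1650 + 1125 − 250 + 5 = 2530 kcal/day.
TEE = 2530 × 1.25 = 3162.5 kcal/day.
Fat energy = 40% × 3162.5 = 1265 kcal.
Fat = 1265 ÷ 9 kcal/g = 140.5556 g.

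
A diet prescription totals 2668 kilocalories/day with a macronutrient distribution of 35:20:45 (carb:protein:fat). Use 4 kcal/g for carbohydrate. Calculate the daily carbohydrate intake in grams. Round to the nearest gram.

Carbohydrate energy = 35% × 2668 = 933.8 kcal.
At 4 kcal/g: 933.8 ÷ 4 = 233.45 g.

233 g/day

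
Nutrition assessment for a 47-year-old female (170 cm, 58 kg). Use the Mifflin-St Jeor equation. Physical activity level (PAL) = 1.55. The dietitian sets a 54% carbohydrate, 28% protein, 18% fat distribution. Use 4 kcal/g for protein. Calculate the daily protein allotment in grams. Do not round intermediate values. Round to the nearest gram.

Mifflin-St Jeor (female): BMR = 10(58) + 6.25(170) − 5(47) − 161 = 580 + 1062.5 − 235 − 161 = 1246.5 kcal/day.
TEE = 1246.5 × 1.55 = 1932.075 kcal/day.
Protein energy = 28% × 1932.075 = 540.981 kcal.
Protein = 540.981 ÷ 4 kcal/g = 135.2453 g.

135 g/day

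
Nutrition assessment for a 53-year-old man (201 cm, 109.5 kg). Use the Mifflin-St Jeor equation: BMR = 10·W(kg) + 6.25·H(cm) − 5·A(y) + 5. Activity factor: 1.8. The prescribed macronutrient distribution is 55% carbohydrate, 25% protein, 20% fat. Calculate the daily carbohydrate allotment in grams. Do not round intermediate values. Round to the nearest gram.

Mifflin-St Jeor (male): BMR = 10(109.5) + 6.25(201) − 5(53) + 5 = 1095 + 1256.25 − 265 + 5 = 2091.25 kcal/day.
TEE = 2091.25 × 1.8 = 3764.25 kcal/day.
Carbohydrate energy = 55% × 3764.25 = 2070.3375 kcal.
Carbohydrate = 2070.3375 ÷ 4 kcal/g = 517.5844 g.

518 g/day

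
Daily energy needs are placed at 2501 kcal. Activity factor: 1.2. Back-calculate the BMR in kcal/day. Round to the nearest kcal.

2084 kcal/day

BMR = TEE ÷ activity factor = 2501 ÷ 1.2 = 2084.1667 kcal/day.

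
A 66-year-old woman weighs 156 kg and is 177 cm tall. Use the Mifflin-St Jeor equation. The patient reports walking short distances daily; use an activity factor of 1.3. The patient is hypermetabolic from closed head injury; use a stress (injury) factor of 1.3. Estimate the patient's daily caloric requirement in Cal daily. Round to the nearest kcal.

3676 Cal daily

Mifflin-St Jeor (female): BMR = 10(156) + 6.25(177) − 5(66) − 161 = 1560 + 1106.25 − 330 − 161 = 2175.25 kcal/day.
TEE = BMR × activity factor = 2175.25 × 1.3 = 2827.825 kcal/day.
Apply stress factor: 2827.825 × 1.3 = 3676.1725 kcal/day.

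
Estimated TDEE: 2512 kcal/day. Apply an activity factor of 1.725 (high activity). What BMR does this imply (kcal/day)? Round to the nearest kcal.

1456 kcal/day

BMR = TEE ÷ activity factor = 2512 ÷ 1.725 = 1456.2319 kcal/day.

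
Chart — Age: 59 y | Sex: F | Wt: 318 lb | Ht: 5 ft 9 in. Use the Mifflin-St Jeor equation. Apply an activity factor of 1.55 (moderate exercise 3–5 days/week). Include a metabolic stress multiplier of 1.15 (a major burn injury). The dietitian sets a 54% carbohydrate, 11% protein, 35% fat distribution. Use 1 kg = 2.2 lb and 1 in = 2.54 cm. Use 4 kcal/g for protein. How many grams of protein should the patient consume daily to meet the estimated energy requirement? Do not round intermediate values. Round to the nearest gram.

Convert to metric: weight = 318 ÷ 2.2 = 144.5455 kg; height = (5×12 + 9) × 2.54 = 69 × 2.54 = 175.26 cm.
Mifflin-St Jeor (female): BMR = 10(144.5455) + 6.25(175.26) − 5(59) − 161 = 1445.4545 + 1095.375 − 295 − 161 = 2084.8295 kcal/day.
TEE = 2084.8295 × 1.55 = 3231.4858 kcal/day.
With stress factor 1.15: 3231.4858 × 1.15 = 3716.2087 kcal/day.
Protein energy = 11% × 3716.2087 = 408.783 kcal.
Protein = 408.783 ÷ 4 kcal/g = 102.1957 g.

102 g/day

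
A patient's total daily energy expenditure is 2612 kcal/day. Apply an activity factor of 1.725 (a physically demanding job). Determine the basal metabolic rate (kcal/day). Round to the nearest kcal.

BMR = TEE ÷ activity factor = 2612 ÷ 1.725 = 1514.2029 kcal/day.

1514 kcal/day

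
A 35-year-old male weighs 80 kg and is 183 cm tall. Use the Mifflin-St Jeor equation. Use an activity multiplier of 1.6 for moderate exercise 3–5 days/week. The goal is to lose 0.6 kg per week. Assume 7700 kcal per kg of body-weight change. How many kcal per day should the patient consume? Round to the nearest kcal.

Mifflin-St Jeor (male): BMR = 10(80) + 6.25(183) − 5(35) + 5 = 800 + 1143.75 − 175 + 5 = 1773.75 kcal/day.
TEE = 1773.75 × 1.6 = 2838 kcal/day.
Required daily deficit = 0.6 × 7700 ÷ 7 = 660 kcal/day.
Target intake = 2838 − 660 = 2178 kcal/day.

2178 kcal per day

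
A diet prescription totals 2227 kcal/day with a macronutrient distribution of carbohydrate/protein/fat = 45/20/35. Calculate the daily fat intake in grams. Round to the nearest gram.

Fat energy = 35% × 2227 = 779.45 kcal.
At 9 kcal/g: 779.45 ÷ 9 = 86.6056 g.

87 g/day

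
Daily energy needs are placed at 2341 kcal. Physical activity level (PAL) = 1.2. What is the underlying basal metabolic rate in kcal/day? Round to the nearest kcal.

BMR = TEE ÷ activity factor = 2341 ÷ 1.2 = 1950.8333 kcal/day.

1951 kcal/day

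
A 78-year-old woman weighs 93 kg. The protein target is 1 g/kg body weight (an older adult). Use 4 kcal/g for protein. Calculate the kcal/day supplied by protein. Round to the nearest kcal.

Protein = 1 g/kg × 93 kg = 93 g/day.
Protein energy = 93 g × 4 kcal/g = 372 kcal/day.

372 kcal/day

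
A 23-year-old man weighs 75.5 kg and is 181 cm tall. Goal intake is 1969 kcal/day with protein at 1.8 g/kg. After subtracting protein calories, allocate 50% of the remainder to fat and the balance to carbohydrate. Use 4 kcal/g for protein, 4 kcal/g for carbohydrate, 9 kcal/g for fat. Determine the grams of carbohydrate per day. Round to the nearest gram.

178 g/day

Protein = 1.8 × 75.5 = 135.9 g → 135.9 × 4 = 543.6 kcal.
Non-protein calories = 1969 − 543.6 = 1425.4 kcal.
Fat: 50% × 1425.4 = 712.7 kcal; carbohydrate: 712.7 kcal.
Carbohydrate: 712.7 kcal ÷ 4 kcal/g = 178.175 g.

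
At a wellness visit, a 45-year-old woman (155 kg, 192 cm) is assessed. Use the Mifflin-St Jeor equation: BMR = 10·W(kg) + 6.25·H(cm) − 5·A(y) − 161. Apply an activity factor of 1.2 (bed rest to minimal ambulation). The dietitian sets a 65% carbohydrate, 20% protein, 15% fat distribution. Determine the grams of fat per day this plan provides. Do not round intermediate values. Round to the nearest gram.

47 g/day

Mifflin-St Jeor (female): BMR = 10(155) + 6.25(192) − 5(45) − 161 = 1550 + 1200 − 225 − 161 = 2364 kcal/day.
TEE = 2364 × 1.2 = 2836.8 kcal/day.
Fat energy = 15% × 2836.8 = 425.52 kcal.
Fat = 425.52 ÷ 9 kcal/g = 47.28 g.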